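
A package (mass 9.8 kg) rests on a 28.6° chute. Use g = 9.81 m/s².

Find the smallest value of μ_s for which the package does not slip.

μ_s,min ≈ 0.545

At the slip threshold m g sin θ = μ_s m g cos θ, so μ_s,min = tan θ.
μ_s,min = tan 28.6° = 0.545.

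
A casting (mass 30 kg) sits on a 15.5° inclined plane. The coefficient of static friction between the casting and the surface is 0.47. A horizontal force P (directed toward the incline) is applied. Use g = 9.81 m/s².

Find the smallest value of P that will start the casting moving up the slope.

P ≈ 253 N

At impending motion up the slope, friction acts down-slope at its limit: f = μ_s N.
Perpendicular to the incline: N = m g cos θ + P sin θ.
Along the incline: P cos θ = m g sin θ + μ_s N = m g sin θ + μ_s (m g cos θ + P sin θ).
Solving, P (cos θ − μ_s sin θ) = m g (sin θ + μ_s cos θ), so P = 30×9.81×(sin 15.5° + 0.47 cos 15.5°)/(cos 15.5° − 0.47 sin 15.5°) = 294×0.7201/0.838 = 253 N.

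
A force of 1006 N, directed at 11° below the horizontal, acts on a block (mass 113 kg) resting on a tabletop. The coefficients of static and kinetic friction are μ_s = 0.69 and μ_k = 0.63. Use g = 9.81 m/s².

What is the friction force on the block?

f ≈ 819 N

N = m g + P sin α = 1109 + 1006×sin 11° = 1300 N.
Horizontally, friction must balance P cos α = 987.5 N.
The static-friction limit is μ_s N = 897.3 N.
987.5 > 897.3 N → the block slides; f = μ_k N = 0.63×1300 = 819 N.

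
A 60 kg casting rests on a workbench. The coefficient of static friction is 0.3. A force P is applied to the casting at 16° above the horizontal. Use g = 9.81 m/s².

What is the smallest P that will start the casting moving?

P ≈ 169 N

N = m g − P sin α (the pull lifts the casting).
At impending slip, P cos α = μ_s N = μ_s (m g − P sin α).
Solving: P (cos α + μ_s sin α) = μ_s m g → P = 0.3×589/(cos 16° + 0.3 sin 16°) = 177/1.044 = 169 N.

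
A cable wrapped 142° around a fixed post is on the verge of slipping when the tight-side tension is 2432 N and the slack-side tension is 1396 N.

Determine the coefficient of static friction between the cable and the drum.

μ ≈ 0.224

T₂/T₁ = e^{μβ} → μ = ln(T₂/T₁)/β.
β = 142° = 2.478 rad.
μ = ln(2432/1396)/2.478 = ln(1.742)/2.478 = 0.224.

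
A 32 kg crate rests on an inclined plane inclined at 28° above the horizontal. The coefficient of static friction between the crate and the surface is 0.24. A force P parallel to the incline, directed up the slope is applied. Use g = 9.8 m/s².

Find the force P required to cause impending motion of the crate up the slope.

P ≈ 214 N

At impending motion up the slope, friction acts down-slope at its limit: f = μ_s N.
P is parallel to the surface, so N = m g cos θ = 277 N.
Along the incline: P = m g sin θ + μ_s N = 147 + 0.24×277 = 214 N.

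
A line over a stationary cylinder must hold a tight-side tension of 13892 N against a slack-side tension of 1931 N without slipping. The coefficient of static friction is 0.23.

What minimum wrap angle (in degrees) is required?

β_min ≈ 492°

T₂/T₁ = e^{μβ} → β = ln(T₂/T₁)/μ.
β = ln(13892/1931)/0.23 = 1.973/0.23 = 8.579 rad.
In degrees: β = 8.579 × 180/π = 492°.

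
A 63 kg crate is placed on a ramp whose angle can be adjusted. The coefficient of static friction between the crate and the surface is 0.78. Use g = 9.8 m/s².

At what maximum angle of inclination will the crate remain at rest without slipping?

θ_max ≈ 38°

At the slip threshold, m g sin θ = μ_s · m g cos θ, so tan θ = μ_s.
θ_max = arctan(0.78) = 38°.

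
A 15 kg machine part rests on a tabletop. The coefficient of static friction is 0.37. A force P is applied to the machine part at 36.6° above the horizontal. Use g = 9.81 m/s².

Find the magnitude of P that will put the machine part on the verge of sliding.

N = m g − P sin α (the pull lifts the machine part).
At impending slip, P cos α = μ_s N = μ_s (m g − P sin α).
Solving: P (cos α + μ_s sin α) = μ_s m g → P = 0.37×147/(cos 36.6° + 0.37 sin 36.6°) = 54.4/1.023 = 53.2 N.

P ≈ 53.2 N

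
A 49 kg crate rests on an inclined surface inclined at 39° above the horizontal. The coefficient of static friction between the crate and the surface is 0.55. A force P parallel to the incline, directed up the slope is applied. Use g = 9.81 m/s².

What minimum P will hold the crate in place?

P_min ≈ 97 N

The crate tends to slide down (tan θ > μ_s), so at the point of impending slip friction acts up-slope at its limit: f = μ_s N.
P is parallel to the surface, so N = m g cos θ = 374 N.
Along the incline: P + μ_s N = m g sin θ, so P = 303 − 0.55×374 = 97 N.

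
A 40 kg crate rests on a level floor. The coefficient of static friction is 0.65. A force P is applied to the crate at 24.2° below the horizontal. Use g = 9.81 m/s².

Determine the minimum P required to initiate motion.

N = m g + P sin α (the push presses the crate into the level floor).
At impending slip, P cos α = μ_s N = μ_s (m g + P sin α).
Solving: P (cos α − μ_s sin α) = μ_s m g → P = 0.65×392/(cos 24.2° − 0.65 sin 24.2°) = 255/0.6457 = 395 N.

P ≈ 395 N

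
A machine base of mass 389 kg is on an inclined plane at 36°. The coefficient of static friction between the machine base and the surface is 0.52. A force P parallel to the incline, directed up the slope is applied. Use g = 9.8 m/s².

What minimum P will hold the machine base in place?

P_min ≈ 637 N

The machine base tends to slide down (tan θ > μ_s), so at the point of impending slip friction acts up-slope at its limit: f = μ_s N.
P is parallel to the surface, so N = m g cos θ = 3080 N.
Along the incline: P + μ_s N = m g sin θ, so P = 2240 − 0.52×3080 = 637 N.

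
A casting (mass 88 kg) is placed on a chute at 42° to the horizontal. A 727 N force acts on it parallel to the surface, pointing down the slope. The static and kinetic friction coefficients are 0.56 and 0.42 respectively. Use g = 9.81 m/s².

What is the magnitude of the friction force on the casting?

Perpendicular to the surface, N = m g cos θ = 88·9.81·cos 42° = 641.5 N.
The friction needed for equilibrium is m g sin θ + P = 577.6 + 727 = 1305 N, measured positive up-slope.
Static friction can supply at most μ_s N = 359.3 N.
|1305| exceeds 359.3 N, so the casting slips down-slope; friction is kinetic, f = μ_k N = 0.42×641.5 = 269 N.

f ≈ 269 N (up the incline)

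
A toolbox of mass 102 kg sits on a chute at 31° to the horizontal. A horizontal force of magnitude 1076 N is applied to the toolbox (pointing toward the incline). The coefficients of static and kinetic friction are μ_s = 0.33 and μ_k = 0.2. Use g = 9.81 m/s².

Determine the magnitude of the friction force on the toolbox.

Resolve perpendicular to the incline: N = m g cos θ + P sin θ = 102×9.81×cos 31° + 1076×sin 31° = 1412 N.
Parallel to the incline: P cos θ − m g sin θ = 922.3 − 515.4 = 407 N; the friction needed to balance this is 407 N acting down the slope.
Maximum static friction: μ_s N = 0.33 × 1412 = 465.9 N.
Since 407 N is within the 465.9 N limit, the toolbox stays put and friction is exactly 407 N.

f ≈ 407 N (down the incline)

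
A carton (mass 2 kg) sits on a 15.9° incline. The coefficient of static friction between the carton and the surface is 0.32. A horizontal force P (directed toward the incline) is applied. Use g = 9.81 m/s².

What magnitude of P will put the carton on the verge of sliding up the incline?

P ≈ 13.1 N

At impending motion up the slope, friction acts down-slope at its limit: f = μ_s N.
Perpendicular to the incline: N = m g cos θ + P sin θ.
Along the incline: P cos θ = m g sin θ + μ_s N = m g sin θ + μ_s (m g cos θ + P sin θ).
Solving, P (cos θ − μ_s sin θ) = m g (sin θ + μ_s cos θ), so P = 2×9.81×(sin 15.9° + 0.32 cos 15.9°)/(cos 15.9° − 0.32 sin 15.9°) = 19.6×0.5817/0.8741 = 13.1 N.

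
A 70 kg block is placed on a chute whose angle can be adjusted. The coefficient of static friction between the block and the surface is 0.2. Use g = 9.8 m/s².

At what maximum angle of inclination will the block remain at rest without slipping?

θ_max ≈ 11.3°

At the slip threshold, m g sin θ = μ_s · m g cos θ, so tan θ = μ_s.
θ_max = arctan(0.2) = 11.3°.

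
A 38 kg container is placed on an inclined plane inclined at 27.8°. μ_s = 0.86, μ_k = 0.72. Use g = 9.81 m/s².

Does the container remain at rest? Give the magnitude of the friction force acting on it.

f ≈ 174 N

N = m g cos θ = 330 N.
Down-slope weight component: m g sin θ = 174 N.
μ_s N = 284 N.
174 ≤ 284 N, so it stays put; friction = 174 N.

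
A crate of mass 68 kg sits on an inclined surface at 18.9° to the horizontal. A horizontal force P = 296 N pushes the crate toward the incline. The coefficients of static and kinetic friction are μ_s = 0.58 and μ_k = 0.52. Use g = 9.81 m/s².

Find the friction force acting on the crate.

f ≈ 64 N (down the incline)

Normal direction: N = m g cos θ + P sin θ = 727 N.
Parallel to the incline: P cos θ − m g sin θ = 280 − 216.1 = 63.96 N; the friction needed to balance this is 63.96 N acting down the slope.
The limit of static friction is μ_s N = 421.7 N.
|f_req| = 63.96 ≤ 421.7 N → the crate is in equilibrium; friction equals the required value.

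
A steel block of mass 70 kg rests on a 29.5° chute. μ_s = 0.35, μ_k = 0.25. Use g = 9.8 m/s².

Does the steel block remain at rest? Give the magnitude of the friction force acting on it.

f ≈ 149 N

N = m g cos θ = 597 N.
Down-slope weight component: m g sin θ = 338 N.
μ_s N = 209 N.
338 > 209 N, so it slides; kinetic friction f = μ_k N = 0.25×597 = 149 N.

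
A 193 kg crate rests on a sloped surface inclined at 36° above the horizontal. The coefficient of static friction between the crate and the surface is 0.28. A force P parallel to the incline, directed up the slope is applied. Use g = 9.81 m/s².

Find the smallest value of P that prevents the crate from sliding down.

P_min ≈ 684 N

The crate tends to slide down (tan θ > μ_s), so at the point of impending slip friction acts up-slope at its limit: f = μ_s N.
P is parallel to the surface, so N = m g cos θ = 1530 N.
Along the incline: P + μ_s N = m g sin θ, so P = 1110 − 0.28×1530 = 684 N.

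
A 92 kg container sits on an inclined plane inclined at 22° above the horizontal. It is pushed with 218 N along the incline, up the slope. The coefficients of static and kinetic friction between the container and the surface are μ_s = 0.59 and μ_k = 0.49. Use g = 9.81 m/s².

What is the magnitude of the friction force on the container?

The normal reaction is N = m g cos θ = 836.8 N.
The friction needed for equilibrium is m g sin θ − P = 338.1 − 218 = 120.1 N, measured positive up-slope.
Maximum static friction available: μ_s N = 0.59 × 836.8 = 493.7 N.
Since |120.1| ≤ 493.7 N, the container remains in static equilibrium and friction takes exactly the required value.

f ≈ 120 N (up the incline)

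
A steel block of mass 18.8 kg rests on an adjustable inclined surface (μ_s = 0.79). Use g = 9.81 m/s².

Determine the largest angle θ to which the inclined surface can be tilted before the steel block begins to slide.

θ_max ≈ 38.3°

At the slip threshold, m g sin θ = μ_s · m g cos θ, so tan θ = μ_s.
θ_max = arctan(0.79) = 38.3°.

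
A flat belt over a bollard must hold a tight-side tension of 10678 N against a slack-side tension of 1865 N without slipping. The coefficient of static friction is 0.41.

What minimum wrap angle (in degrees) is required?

T₂/T₁ = e^{μβ} → β = ln(T₂/T₁)/μ.
β = ln(10678/1865)/0.41 = 1.745/0.41 = 4.256 rad.
In degrees: β = 4.256 × 180/π = 244°.

β_min ≈ 244°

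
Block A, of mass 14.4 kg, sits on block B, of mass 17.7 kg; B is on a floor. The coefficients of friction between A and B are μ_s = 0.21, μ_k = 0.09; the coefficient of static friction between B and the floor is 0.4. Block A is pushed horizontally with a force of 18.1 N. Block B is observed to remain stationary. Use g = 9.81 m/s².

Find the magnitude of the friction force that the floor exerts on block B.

f ≈ 18.1 N

Normal force at the A–B interface: N₁ = m_A g = 141.3 N.
So the A–B interface can sustain at most μ_s N₁ = 29.67 N of static friction.
Since P = 18.1 N ≤ 29.67 N, A does not slip on B; friction on A equals P = 18.1 N.
B experiences an equal 18.1 N forward from A (third law). B is in equilibrium, so the floor supplies f₂ = 18.1 N of static friction (limit μ_s(m_A+m_B)g = 126 N, not exceeded).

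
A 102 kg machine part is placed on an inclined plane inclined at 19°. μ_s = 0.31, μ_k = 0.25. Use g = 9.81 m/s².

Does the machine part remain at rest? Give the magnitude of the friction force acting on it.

f ≈ 237 N

N = m g cos θ = 946 N.
Down-slope weight component: m g sin θ = 326 N.
μ_s N = 293 N.
326 > 293 N, so it slides; kinetic friction f = μ_k N = 0.25×946 = 237 N.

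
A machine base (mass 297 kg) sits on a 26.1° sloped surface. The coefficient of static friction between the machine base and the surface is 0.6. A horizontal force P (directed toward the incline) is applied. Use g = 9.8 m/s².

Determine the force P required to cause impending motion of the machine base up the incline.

At impending motion up the slope, friction acts down-slope at its limit: f = μ_s N.
Perpendicular to the incline: N = m g cos θ + P sin θ.
Along the incline: P cos θ = m g sin θ + μ_s N = m g sin θ + μ_s (m g cos θ + P sin θ).
Solving, P (cos θ − μ_s sin θ) = m g (sin θ + μ_s cos θ), so P = 297×9.8×(sin 26.1° + 0.6 cos 26.1°)/(cos 26.1° − 0.6 sin 26.1°) = 2910×0.9788/0.6341 = 4490 N.

P ≈ 4490 N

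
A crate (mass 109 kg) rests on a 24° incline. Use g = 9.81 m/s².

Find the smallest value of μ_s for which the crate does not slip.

μ_s,min ≈ 0.445

At the slip threshold m g sin θ = μ_s m g cos θ, so μ_s,min = tan θ.
μ_s,min = tan 24° = 0.445.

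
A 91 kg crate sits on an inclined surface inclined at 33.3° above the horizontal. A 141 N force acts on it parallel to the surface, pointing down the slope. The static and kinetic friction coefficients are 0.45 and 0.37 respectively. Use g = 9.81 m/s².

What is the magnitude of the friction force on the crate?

The normal reaction is N = m g cos θ = 746.1 N.
The friction needed for equilibrium is m g sin θ + P = 490.1 + 141 = 631.1 N, measured positive up-slope.
Static friction can supply at most μ_s N = 335.8 N.
|631.1| exceeds 335.8 N, so the crate slips down-slope; friction is kinetic, f = μ_k N = 0.37×746.1 = 276 N.

f ≈ 276 N (up the incline)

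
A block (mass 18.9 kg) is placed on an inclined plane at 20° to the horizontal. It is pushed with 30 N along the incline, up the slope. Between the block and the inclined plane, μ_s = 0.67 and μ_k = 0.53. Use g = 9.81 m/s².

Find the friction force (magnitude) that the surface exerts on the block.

f ≈ 33.4 N (up the incline)

Normal force: N = m g cos θ = 18.9 × 9.81 × cos 20° = 174.2 N.
For equilibrium along the incline the friction force must supply f = m g sin θ − P = 63.41 − 30 = 33.41 N (positive meaning up-slope).
Maximum static friction available: μ_s N = 0.67 × 174.2 = 116.7 N.
Since |33.41| ≤ 116.7 N, static friction is sufficient; f equals the required value, not μ_s N.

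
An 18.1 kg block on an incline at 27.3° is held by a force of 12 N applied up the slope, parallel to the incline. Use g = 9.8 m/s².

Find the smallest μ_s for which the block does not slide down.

μ_s,min ≈ 0.44

N = m g cos θ = 157.6 N.
Friction must make up the shortfall along the incline: f = m g sin θ − P = 81.36 − 12 = 69.36 N.
At the threshold f = μ_s N, so μ_s,min = 69.36/157.6 = 0.44.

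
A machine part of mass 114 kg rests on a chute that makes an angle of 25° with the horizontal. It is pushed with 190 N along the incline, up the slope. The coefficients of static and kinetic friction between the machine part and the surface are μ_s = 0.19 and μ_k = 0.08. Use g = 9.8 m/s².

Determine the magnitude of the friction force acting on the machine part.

f ≈ 81 N (up the incline)

The normal reaction is N = m g cos θ = 1013 N.
Parallel to the incline, ΣF = 0 gives f = m g sin θ − P = 472.1 − 190 = 282.1 N (up-slope positive).
Static friction can supply at most μ_s N = 192.4 N.
Since |282.1| > 192.4 N, static friction cannot hold it; the machine part slides down the incline and kinetic friction applies: f = μ_k N = 0.08 × 1013 = 81 N.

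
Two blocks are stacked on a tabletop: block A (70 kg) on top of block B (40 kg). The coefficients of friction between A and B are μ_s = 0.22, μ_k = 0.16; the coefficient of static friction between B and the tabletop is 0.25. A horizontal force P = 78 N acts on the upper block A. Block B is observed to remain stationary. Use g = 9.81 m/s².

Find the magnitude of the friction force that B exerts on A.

The normal force B exerts on A is simply A's weight, N₁ = 686.7 N.
So the A–B interface can sustain at most μ_s N₁ = 151.1 N of static friction.
P = 78 N is within that limit, so A and B move together (both at rest); the A–B friction is simply f₁ = P = 78 N.
B experiences an equal 78 N forward from A (third law). B is in equilibrium, so the floor supplies f₂ = 78 N of static friction (limit μ_s(m_A+m_B)g = 269.8 N, not exceeded).

f ≈ 78 N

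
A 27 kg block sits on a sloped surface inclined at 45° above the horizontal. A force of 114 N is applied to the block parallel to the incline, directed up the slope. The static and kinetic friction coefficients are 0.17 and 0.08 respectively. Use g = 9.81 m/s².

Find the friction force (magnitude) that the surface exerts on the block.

f ≈ 15 N (up the incline)

Perpendicular to the surface, N = m g cos θ = 27·9.81·cos 45° = 187.3 N.
Parallel to the incline, ΣF = 0 gives f = m g sin θ − P = 187.3 − 114 = 73.29 N (up-slope positive).
The static-friction ceiling is μ_s N = 0.17 × 187.3 = 31.84 N.
Since |73.29| > 31.84 N, static friction cannot hold it; the block slides down the incline and kinetic friction applies: f = μ_k N = 0.08 × 187.3 = 15 N.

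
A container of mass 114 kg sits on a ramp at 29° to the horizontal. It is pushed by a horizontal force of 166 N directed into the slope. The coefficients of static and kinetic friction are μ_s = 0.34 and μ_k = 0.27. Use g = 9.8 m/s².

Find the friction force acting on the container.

f ≈ 286 N (up the incline)

Normal direction: N = m g cos θ + P sin θ = 1058 N.
Parallel to the incline: P cos θ − m g sin θ = 145.2 − 541.6 = -396.4 N; the friction needed to balance this is 396.4 N acting up the slope.
The limit of static friction is μ_s N = 359.6 N.
|f_req| = 396.4 > 359.6 N → the container slides down the incline; f = μ_k N = 0.27 × 1058 = 286 N.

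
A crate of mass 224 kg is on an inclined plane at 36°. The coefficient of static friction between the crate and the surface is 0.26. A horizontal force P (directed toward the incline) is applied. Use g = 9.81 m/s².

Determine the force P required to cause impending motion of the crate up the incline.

At impending motion up the slope, friction acts down-slope at its limit: f = μ_s N.
Perpendicular to the incline: N = m g cos θ + P sin θ.
Along the incline: P cos θ = m g sin θ + μ_s N = m g sin θ + μ_s (m g cos θ + P sin θ).
Solving, P (cos θ − μ_s sin θ) = m g (sin θ + μ_s cos θ), so P = 224×9.81×(sin 36° + 0.26 cos 36°)/(cos 36° − 0.26 sin 36°) = 2200×0.7981/0.6562 = 2670 N.

P ≈ 2670 N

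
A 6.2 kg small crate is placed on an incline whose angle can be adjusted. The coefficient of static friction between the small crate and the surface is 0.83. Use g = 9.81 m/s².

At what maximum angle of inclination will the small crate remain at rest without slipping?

At the slip threshold, m g sin θ = μ_s · m g cos θ, so tan θ = μ_s.
θ_max = arctan(0.83) = 39.7°.

θ_max ≈ 39.7°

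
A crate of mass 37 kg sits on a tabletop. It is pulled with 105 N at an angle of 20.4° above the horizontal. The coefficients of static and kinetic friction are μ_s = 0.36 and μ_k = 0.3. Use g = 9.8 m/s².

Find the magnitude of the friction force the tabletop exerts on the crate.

N = m g − P sin α = 362.6 − 105×sin 20.4° = 326 N.
Horizontally, friction must balance P cos α = 98.41 N.
μ_s N = 0.36 × 326 = 117.4 N.
98.41 ≤ 117.4 N → static; friction equals the required 98.4 N.

f ≈ 98.4 N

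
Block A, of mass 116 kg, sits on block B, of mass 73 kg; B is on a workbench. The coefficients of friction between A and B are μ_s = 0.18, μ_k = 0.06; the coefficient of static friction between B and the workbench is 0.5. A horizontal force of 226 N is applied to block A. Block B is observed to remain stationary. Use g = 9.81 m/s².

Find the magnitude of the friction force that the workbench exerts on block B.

Normal force at the A–B interface: N₁ = m_A g = 1138 N.
So the A–B interface can sustain at most μ_s N₁ = 204.8 N of static friction.
P = 226 N exceeds that limit, so A slips over B and the interface friction becomes kinetic: f₁ = μ_k N₁ = 0.06×1138 = 68.3 N.
By Newton's third law B feels 68.3 N forward from A. With B stationary, the floor's static friction on B balances it: f₂ = 68.3 N (well within μ_s(m_A+m_B)g = 927 N).

f ≈ 68.3 N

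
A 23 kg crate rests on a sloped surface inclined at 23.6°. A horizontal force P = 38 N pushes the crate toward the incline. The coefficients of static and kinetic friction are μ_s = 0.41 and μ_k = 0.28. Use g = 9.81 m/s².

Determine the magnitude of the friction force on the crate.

f ≈ 55.5 N (up the incline)

The horizontal push has a component P sin θ into the surface, so N = m g cos θ + P sin θ = 206.8 + 15.21 = 222 N.
Parallel to the incline: P cos θ − m g sin θ = 34.82 − 90.33 = -55.51 N; the friction needed to balance this is 55.51 N acting up the slope.
Maximum static friction: μ_s N = 0.41 × 222 = 91.01 N.
Since 55.51 N is within the 91.01 N limit, the crate stays put and friction is exactly 55.5 N.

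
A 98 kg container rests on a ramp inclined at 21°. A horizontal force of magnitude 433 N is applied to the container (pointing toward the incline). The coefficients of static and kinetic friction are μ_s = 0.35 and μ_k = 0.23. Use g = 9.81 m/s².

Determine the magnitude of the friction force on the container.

The horizontal push has a component P sin θ into the surface, so N = m g cos θ + P sin θ = 897.5 + 155.2 = 1053 N.
Parallel to the incline: P cos θ − m g sin θ = 404.2 − 344.5 = 59.71 N; the friction needed to balance this is 59.71 N acting down the slope.
Maximum static friction: μ_s N = 0.35 × 1053 = 368.4 N.
|f_req| = 59.71 ≤ 368.4 N → the container is in equilibrium; friction equals the required value.

f ≈ 59.7 N (down the incline)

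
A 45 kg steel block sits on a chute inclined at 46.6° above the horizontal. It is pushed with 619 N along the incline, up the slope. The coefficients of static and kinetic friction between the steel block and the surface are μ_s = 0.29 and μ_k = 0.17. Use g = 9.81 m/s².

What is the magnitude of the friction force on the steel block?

f ≈ 51.6 N (down the incline)

Normal force: N = m g cos θ = 45 × 9.81 × cos 46.6° = 303.3 N.
Parallel to the incline, ΣF = 0 gives f = m g sin θ − P = 320.7 − 619 = -298.3 N (up-slope positive).
Maximum static friction available: μ_s N = 0.29 × 303.3 = 87.96 N.
|-298.3| exceeds 87.96 N, so the steel block slips up-slope; friction is kinetic, f = μ_k N = 0.17×303.3 = 51.6 N.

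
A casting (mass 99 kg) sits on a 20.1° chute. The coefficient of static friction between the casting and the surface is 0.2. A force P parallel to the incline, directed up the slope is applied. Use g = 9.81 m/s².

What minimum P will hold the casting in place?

P_min ≈ 151 N

The casting tends to slide down (tan θ > μ_s), so at the point of impending slip friction acts up-slope at its limit: f = μ_s N.
P is parallel to the surface, so N = m g cos θ = 912 N.
Along the incline: P + μ_s N = m g sin θ, so P = 334 − 0.2×912 = 151 N.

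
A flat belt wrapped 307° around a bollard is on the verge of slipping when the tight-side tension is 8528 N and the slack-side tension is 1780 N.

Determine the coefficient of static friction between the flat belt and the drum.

μ ≈ 0.292

T₂/T₁ = e^{μβ} → μ = ln(T₂/T₁)/β.
β = 307° = 5.358 rad.
μ = ln(8528/1780)/5.358 = ln(4.791)/5.358 = 0.292.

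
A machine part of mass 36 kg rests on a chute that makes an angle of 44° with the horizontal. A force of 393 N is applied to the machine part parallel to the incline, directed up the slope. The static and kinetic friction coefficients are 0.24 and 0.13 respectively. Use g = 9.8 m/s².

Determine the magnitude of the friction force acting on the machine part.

Perpendicular to the surface, N = m g cos θ = 36·9.8·cos 44° = 253.8 N.
Parallel to the incline, ΣF = 0 gives f = m g sin θ − P = 245.1 − 393 = -147.9 N (up-slope positive).
The static-friction ceiling is μ_s N = 0.24 × 253.8 = 60.91 N.
Since |-147.9| > 60.91 N, static friction cannot hold it; the machine part slides up the incline and kinetic friction applies: f = μ_k N = 0.13 × 253.8 = 33 N.

f ≈ 33 N (down the incline)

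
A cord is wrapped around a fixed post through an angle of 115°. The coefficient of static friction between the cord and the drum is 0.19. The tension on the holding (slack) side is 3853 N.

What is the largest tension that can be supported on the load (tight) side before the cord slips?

At impending slip the capstan equation gives T₂/T₁ = e^{μβ} with β in radians.
β = 115° × π/180 = 2.007 rad.
e^{μβ} = e^{0.19×2.007} = 1.464.
T₂ = T₁ · e^{μβ} = 3853 × 1.464 = 5640 N.

T_max ≈ 5640 N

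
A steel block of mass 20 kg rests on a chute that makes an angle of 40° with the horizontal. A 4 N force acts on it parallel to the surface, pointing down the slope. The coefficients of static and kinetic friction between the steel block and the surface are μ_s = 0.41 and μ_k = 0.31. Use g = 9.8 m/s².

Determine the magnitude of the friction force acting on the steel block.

f ≈ 46.5 N (up the incline)

Normal force: N = m g cos θ = 20 × 9.8 × cos 40° = 150.1 N.
Parallel to the incline, ΣF = 0 gives f = m g sin θ + P = 126 + 4 = 130 N (up-slope positive).
The static-friction ceiling is μ_s N = 0.41 × 150.1 = 61.56 N.
Since |130| > 61.56 N, static friction cannot hold it; the steel block slides down the incline and kinetic friction applies: f = μ_k N = 0.31 × 150.1 = 46.5 N.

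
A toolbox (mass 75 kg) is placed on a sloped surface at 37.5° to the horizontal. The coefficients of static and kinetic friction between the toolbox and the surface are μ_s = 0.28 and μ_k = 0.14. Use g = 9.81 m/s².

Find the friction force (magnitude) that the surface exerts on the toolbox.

Perpendicular to the surface, N = m g cos θ = 75·9.81·cos 37.5° = 583.7 N.
Along the slope the weight component is m g sin θ = 447.9 N; friction must supply exactly this, acting up-slope.
The static-friction ceiling is μ_s N = 0.28 × 583.7 = 163.4 N.
|447.9| exceeds 163.4 N, so the toolbox slips down-slope; friction is kinetic, f = μ_k N = 0.14×583.7 = 81.7 N.

f ≈ 81.7 N (up the incline)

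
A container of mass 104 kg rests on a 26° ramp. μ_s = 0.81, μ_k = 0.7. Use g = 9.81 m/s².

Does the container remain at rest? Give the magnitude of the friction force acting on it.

N = m g cos θ = 917 N.
Down-slope weight component: m g sin θ = 447 N.
μ_s N = 743 N.
447 ≤ 743 N, so it stays put; friction = 447 N.

f ≈ 447 N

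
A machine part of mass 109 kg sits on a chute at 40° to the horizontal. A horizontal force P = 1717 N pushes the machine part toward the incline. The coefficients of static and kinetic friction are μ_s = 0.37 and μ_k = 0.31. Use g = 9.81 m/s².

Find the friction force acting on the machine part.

Resolve perpendicular to the incline: N = m g cos θ + P sin θ = 109×9.81×cos 40° + 1717×sin 40° = 1923 N.
Parallel to the incline: P cos θ − m g sin θ = 1315 − 687.3 = 628 N; the friction needed to balance this is 628 N acting down the slope.
The limit of static friction is μ_s N = 711.4 N.
Since 628 N is within the 711.4 N limit, the machine part stays put and friction is exactly 628 N.

f ≈ 628 N (down the incline)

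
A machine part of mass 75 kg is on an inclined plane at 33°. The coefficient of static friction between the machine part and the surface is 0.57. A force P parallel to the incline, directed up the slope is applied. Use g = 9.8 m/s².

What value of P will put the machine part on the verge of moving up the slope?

P ≈ 752 N

At impending motion up the slope, friction acts down-slope at its limit: f = μ_s N.
P is parallel to the surface, so N = m g cos θ = 616 N.
Along the incline: P = m g sin θ + μ_s N = 400 + 0.57×616 = 752 N.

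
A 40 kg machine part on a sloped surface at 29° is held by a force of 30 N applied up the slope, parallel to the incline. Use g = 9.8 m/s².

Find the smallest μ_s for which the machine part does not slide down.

μ_s,min ≈ 0.467

N = m g cos θ = 342.9 N.
Friction must make up the shortfall along the incline: f = m g sin θ − P = 190 − 30 = 160 N.
At the threshold f = μ_s N, so μ_s,min = 160/342.9 = 0.467.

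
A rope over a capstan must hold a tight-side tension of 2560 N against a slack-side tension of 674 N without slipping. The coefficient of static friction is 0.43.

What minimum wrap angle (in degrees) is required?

T₂/T₁ = e^{μβ} → β = ln(T₂/T₁)/μ.
β = ln(2560/674)/0.43 = 1.335/0.43 = 3.104 rad.
In degrees: β = 3.104 × 180/π = 178°.

β_min ≈ 178°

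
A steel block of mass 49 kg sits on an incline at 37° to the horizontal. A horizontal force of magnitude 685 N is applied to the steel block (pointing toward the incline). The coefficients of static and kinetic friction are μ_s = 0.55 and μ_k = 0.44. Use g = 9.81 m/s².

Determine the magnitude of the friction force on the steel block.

f ≈ 258 N (down the incline)

The horizontal push has a component P sin θ into the surface, so N = m g cos θ + P sin θ = 383.9 + 412.2 = 796.1 N.
Parallel to the incline: P cos θ − m g sin θ = 547.1 − 289.3 = 257.8 N; the friction needed to balance this is 257.8 N acting down the slope.
Maximum static friction: μ_s N = 0.55 × 796.1 = 437.9 N.
Since 257.8 N is within the 437.9 N limit, the steel block stays put and friction is exactly 258 N.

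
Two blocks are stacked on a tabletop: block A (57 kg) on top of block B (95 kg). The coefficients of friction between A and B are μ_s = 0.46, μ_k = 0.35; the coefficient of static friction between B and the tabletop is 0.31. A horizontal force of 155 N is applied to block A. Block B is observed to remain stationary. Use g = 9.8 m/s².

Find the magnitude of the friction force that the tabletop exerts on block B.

f ≈ 155 N

The normal force B exerts on A is simply A's weight, N₁ = 558.6 N.
Maximum static friction on A from B: μ_s N₁ = 0.46×558.6 = 257 N.
Since P = 155 N ≤ 257 N, A does not slip on B; friction on A equals P = 155 N.
B experiences an equal 155 N forward from A (third law). B is in equilibrium, so the floor supplies f₂ = 155 N of static friction (limit μ_s(m_A+m_B)g = 461.8 N, not exceeded).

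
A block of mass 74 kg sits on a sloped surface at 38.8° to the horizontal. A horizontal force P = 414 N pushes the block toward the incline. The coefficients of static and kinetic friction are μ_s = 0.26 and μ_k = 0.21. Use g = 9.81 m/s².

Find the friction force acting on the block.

f ≈ 132 N (up the incline)

Normal direction: N = m g cos θ + P sin θ = 825.2 N.
Along the incline, the net driving force (taking up-slope positive) is P cos θ − m g sin θ = 322.6 − 454.9 = -132.2 N, so equilibrium requires friction f = 132.2 N (up-slope).
Maximum static friction: μ_s N = 0.26 × 825.2 = 214.5 N.
Since 132.2 N is within the 214.5 N limit, the block stays put and friction is exactly 132 N.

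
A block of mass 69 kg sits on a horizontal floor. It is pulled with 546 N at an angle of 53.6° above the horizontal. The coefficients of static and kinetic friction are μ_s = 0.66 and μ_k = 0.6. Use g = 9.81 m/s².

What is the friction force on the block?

The vertical component of P reduces the normal force: N = m g − P sin α = 676.9 − 439.5 = 237.4 N.
Horizontally, friction must balance P cos α = 324 N.
The static-friction limit is μ_s N = 156.7 N.
324 > 156.7 N → the block slides; f = μ_k N = 0.6×237.4 = 142 N.

f ≈ 142 N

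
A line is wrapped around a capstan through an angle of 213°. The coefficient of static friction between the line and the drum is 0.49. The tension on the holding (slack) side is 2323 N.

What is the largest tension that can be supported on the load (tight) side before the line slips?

T_max ≈ 14400 N

At impending slip the capstan equation gives T₂/T₁ = e^{μβ} with β in radians.
β = 213° × π/180 = 3.718 rad.
e^{μβ} = e^{0.49×3.718} = 6.182.
T₂ = T₁ · e^{μβ} = 2323 × 6.182 = 14400 N.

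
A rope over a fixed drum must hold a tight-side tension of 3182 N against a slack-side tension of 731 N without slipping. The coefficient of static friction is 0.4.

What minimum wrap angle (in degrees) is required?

β_min ≈ 211°

T₂/T₁ = e^{μβ} → β = ln(T₂/T₁)/μ.
β = ln(3182/731)/0.4 = 1.471/0.4 = 3.677 rad.
In degrees: β = 3.677 × 180/π = 211°.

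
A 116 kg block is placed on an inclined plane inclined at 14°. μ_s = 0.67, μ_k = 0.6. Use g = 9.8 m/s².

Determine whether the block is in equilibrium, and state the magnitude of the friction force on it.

N = m g cos θ = 1100 N.
Down-slope weight component: m g sin θ = 275 N.
μ_s N = 739 N.
275 ≤ 739 N, so it stays put; friction = 275 N.

f ≈ 275 N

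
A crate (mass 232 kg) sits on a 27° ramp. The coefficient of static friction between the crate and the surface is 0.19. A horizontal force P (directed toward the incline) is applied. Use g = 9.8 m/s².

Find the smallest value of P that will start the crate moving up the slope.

At impending motion up the slope, friction acts down-slope at its limit: f = μ_s N.
Perpendicular to the incline: N = m g cos θ + P sin θ.
Along the incline: P cos θ = m g sin θ + μ_s N = m g sin θ + μ_s (m g cos θ + P sin θ).
Solving, P (cos θ − μ_s sin θ) = m g (sin θ + μ_s cos θ), so P = 232×9.8×(sin 27° + 0.19 cos 27°)/(cos 27° − 0.19 sin 27°) = 2270×0.6233/0.8047 = 1760 N.

P ≈ 1760 N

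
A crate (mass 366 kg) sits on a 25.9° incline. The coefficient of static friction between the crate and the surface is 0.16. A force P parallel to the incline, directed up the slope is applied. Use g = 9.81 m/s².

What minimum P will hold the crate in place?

The crate tends to slide down (tan θ > μ_s), so at the point of impending slip friction acts up-slope at its limit: f = μ_s N.
P is parallel to the surface, so N = m g cos θ = 3230 N.
Along the incline: P + μ_s N = m g sin θ, so P = 1570 − 0.16×3230 = 1050 N.

P_min ≈ 1050 N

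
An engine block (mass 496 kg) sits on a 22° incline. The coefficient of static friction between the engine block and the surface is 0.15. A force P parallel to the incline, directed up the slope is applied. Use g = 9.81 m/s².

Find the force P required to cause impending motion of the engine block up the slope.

At impending motion up the slope, friction acts down-slope at its limit: f = μ_s N.
P is parallel to the surface, so N = m g cos θ = 4510 N.
Along the incline: P = m g sin θ + μ_s N = 1820 + 0.15×4510 = 2500 N.

P ≈ 2500 N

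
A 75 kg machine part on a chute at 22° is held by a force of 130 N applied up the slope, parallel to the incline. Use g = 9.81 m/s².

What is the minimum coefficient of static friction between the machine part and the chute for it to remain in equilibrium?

μ_s,min ≈ 0.213

N = m g cos θ = 682.2 N.
Friction must make up the shortfall along the incline: f = m g sin θ − P = 275.6 − 130 = 145.6 N.
At the threshold f = μ_s N, so μ_s,min = 145.6/682.2 = 0.213.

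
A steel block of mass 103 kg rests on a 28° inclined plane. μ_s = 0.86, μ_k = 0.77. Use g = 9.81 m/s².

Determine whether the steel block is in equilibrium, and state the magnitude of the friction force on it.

f ≈ 474 N

N = m g cos θ = 892 N.
Down-slope weight component: m g sin θ = 474 N.
μ_s N = 767 N.
474 ≤ 767 N, so it stays put; friction = 474 N.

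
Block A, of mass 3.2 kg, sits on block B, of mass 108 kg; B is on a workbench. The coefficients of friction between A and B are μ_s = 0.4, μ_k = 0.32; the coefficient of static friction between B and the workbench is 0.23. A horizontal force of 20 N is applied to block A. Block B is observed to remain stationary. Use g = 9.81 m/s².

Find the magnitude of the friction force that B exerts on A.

Normal force at the A–B interface: N₁ = m_A g = 31.39 N.
Maximum static friction on A from B: μ_s N₁ = 0.4×31.39 = 12.56 N.
P = 20 N exceeds that limit, so A slips over B and the interface friction becomes kinetic: f₁ = μ_k N₁ = 0.32×31.39 = 10 N.
By Newton's third law B feels 10 N forward from A. With B stationary, the floor's static friction on B balances it: f₂ = 10 N (well within μ_s(m_A+m_B)g = 250.9 N).

f ≈ 10 N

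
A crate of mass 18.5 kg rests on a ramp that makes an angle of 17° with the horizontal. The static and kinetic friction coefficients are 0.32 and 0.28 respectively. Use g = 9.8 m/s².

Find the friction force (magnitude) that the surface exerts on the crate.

f ≈ 53 N (up the incline)

Normal force: N = m g cos θ = 18.5 × 9.8 × cos 17° = 173.4 N.
For equilibrium along the incline, friction must balance the weight component: f = m g sin θ = 53.01 N up the slope.
Maximum static friction available: μ_s N = 0.32 × 173.4 = 55.48 N.
Since |53.01| ≤ 55.48 N, static friction is sufficient; f equals the required value, not μ_s N.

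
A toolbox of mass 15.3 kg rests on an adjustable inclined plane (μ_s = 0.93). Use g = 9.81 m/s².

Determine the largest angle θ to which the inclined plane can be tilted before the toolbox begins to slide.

At the slip threshold, m g sin θ = μ_s · m g cos θ, so tan θ = μ_s.
θ_max = arctan(0.93) = 42.9°.

θ_max ≈ 42.9°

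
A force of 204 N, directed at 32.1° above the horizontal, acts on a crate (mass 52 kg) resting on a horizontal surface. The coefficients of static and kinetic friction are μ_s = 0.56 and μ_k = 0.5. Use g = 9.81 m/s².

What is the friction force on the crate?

N = m g − P sin α = 510.1 − 204×sin 32.1° = 401.7 N.
For equilibrium, f = P cos α = 204×cos 32.1° = 172.8 N.
μ_s N = 0.56 × 401.7 = 225 N.
172.8 ≤ 225 N → static; friction equals the required 173 N.

f ≈ 173 N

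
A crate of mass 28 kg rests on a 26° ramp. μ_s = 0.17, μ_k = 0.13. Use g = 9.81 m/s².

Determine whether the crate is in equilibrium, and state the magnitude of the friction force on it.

f ≈ 32.1 N

N = m g cos θ = 247 N.
Down-slope weight component: m g sin θ = 120 N.
μ_s N = 42 N.
120 > 42 N, so it slides; kinetic friction f = μ_k N = 0.13×247 = 32.1 N.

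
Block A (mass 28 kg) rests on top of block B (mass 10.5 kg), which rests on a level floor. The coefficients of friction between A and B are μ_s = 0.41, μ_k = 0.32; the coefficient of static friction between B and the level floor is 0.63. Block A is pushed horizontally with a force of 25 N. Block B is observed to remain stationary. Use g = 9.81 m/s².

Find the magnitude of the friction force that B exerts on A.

Between the blocks, N₁ = m_A g = 274.7 N.
So the A–B interface can sustain at most μ_s N₁ = 112.6 N of static friction.
Since P = 25 N ≤ 112.6 N, A does not slip on B; friction on A equals P = 25 N.
By Newton's third law B feels 25 N forward from A. With B stationary, the floor's static friction on B balances it: f₂ = 25 N (well within μ_s(m_A+m_B)g = 237.9 N).

f ≈ 25 N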